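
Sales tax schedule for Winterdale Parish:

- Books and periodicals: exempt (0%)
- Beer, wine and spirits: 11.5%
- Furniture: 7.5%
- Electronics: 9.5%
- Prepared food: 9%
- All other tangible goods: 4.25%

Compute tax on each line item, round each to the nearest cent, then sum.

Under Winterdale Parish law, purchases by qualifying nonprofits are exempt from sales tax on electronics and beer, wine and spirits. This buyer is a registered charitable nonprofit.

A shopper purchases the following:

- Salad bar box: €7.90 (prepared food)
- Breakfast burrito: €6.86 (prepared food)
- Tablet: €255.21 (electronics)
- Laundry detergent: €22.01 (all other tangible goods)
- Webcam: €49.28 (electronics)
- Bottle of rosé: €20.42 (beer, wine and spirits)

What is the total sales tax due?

Salad bar box €7.90: prepared food → 9% → €0.71
Breakfast burrito €6.86: prepared food → 9% → €0.62
Tablet €255.21: electronics, buyer-exempt → 0% → €0.00
Laundry detergent €22.01: all other tangible goods → 4.25% → €0.94
Webcam €49.28: electronics, buyer-exempt → 0% → €0.00
Bottle of rosé €20.42: beer, wine and spirits, buyer-exempt → 0% → €0.00
Total tax = €0.71 + €0.62 + €0.94 = €2.27

€2.27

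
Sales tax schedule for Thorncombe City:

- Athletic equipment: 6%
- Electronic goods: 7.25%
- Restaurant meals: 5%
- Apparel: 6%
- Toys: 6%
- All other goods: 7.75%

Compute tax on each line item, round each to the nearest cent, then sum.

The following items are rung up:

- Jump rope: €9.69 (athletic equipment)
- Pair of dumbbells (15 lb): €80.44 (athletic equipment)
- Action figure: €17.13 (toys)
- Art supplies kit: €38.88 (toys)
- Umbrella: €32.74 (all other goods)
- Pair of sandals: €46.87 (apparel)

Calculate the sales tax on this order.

€14.12

Jump rope €9.69: athletic equipment → 6% → €0.58
Pair of dumbbells (15 lb) €80.44: athletic equipment → 6% → €4.83
Action figure €17.13: toys → 6% → €1.03
Art supplies kit €38.88: toys → 6% → €2.33
Umbrella €32.74: all other goods → 7.75% → €2.54
Pair of sandals €46.87: apparel → 6% → €2.81
Total tax = €0.58 + €4.83 + €1.03 + €2.33 + €2.54 + €2.81 = €14.12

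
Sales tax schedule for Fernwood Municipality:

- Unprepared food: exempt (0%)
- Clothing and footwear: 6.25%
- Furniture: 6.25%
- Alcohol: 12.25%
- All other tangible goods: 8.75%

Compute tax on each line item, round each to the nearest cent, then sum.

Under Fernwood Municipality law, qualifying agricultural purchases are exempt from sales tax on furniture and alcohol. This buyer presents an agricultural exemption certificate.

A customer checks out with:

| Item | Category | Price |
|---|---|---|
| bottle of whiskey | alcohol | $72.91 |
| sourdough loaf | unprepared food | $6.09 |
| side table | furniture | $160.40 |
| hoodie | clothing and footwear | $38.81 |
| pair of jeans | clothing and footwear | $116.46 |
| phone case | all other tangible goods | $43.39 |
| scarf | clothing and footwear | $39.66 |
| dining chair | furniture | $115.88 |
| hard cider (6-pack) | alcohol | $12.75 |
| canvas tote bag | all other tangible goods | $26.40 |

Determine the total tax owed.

Bottle of whiskey $72.91: alcohol, buyer-exempt → 0% → $0.00
Sourdough loaf $6.09: unprepared food → 0% → $0.00
Side table $160.40: furniture, buyer-exempt → 0% → $0.00
Hoodie $38.81: clothing and footwear → 6.25% → $2.43
Pair of jeans $116.46: clothing and footwear → 6.25% → $7.28
Phone case $43.39: all other tangible goods → 8.75% → $3.80
Scarf $39.66: clothing and footwear → 6.25% → $2.48
Dining chair $115.88: furniture, buyer-exempt → 0% → $0.00
Hard cider (6-pack) $12.75: alcohol, buyer-exempt → 0% → $0.00
Canvas tote bag $26.40: all other tangible goods → 8.75% → $2.31
Total tax = $2.43 + $7.28 + $3.80 + $2.48 + $2.31 = $18.30

$18.30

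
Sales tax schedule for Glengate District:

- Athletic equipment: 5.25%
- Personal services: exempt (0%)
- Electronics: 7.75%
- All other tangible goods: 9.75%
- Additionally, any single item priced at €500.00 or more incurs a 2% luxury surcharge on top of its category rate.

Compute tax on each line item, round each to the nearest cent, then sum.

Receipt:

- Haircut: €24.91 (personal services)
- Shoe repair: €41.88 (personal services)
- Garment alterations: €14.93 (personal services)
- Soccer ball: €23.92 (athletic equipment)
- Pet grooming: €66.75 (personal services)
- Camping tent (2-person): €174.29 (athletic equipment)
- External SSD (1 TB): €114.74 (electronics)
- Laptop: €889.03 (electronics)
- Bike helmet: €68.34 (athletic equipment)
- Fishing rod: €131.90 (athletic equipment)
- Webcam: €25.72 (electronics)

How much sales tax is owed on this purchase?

Haircut €24.91: personal services → 0% → €0.00
Shoe repair €41.88: personal services → 0% → €0.00
Garment alterations €14.93: personal services → 0% → €0.00
Soccer ball €23.92: athletic equipment → 5.25% → €1.26
Pet grooming €66.75: personal services → 0% → €0.00
Camping tent (2-person) €174.29: athletic equipment → 5.25% → €9.15
External SSD (1 TB) €114.74: electronics → 7.75% → €8.89
Laptop €889.03: electronics → 7.75% + 2% surcharge = 9.75% → €86.68
Bike helmet €68.34: athletic equipment → 5.25% → €3.59
Fishing rod €131.90: athletic equipment → 5.25% → €6.92
Webcam €25.72: electronics → 7.75% → €1.99
Total tax = €1.26 + €9.15 + €8.89 + €86.68 + €3.59 + €6.92 + €1.99 = €118.48

€118.48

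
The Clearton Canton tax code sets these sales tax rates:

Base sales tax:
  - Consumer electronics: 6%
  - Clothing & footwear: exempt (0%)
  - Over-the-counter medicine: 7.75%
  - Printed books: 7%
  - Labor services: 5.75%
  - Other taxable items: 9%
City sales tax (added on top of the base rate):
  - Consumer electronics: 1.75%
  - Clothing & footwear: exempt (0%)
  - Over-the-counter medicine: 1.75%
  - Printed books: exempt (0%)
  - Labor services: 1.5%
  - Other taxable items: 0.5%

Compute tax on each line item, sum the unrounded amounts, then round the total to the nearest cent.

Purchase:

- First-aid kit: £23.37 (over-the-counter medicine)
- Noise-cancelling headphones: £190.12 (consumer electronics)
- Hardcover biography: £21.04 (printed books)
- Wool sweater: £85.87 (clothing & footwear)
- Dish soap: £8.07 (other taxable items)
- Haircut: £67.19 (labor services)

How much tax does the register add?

£24.07

First-aid kit £23.37: over-the-counter medicine → 7.75% + 1.75% city = 9.5% → £2.22015
Noise-cancelling headphones £190.12: consumer electronics → 6% + 1.75% city = 7.75% → £14.7343
Hardcover biography £21.04: printed books → 7% + 0% city = 7% → £1.4728
Wool sweater £85.87: clothing & footwear → 0% + 0% city = 0% → £0.00
Dish soap £8.07: other taxable items → 9% + 0.5% city = 9.5% → £0.76665
Haircut £67.19: labor services → 5.75% + 1.5% city = 7.25% → £4.871275
Unrounded tax sum = £24.065175 → £24.07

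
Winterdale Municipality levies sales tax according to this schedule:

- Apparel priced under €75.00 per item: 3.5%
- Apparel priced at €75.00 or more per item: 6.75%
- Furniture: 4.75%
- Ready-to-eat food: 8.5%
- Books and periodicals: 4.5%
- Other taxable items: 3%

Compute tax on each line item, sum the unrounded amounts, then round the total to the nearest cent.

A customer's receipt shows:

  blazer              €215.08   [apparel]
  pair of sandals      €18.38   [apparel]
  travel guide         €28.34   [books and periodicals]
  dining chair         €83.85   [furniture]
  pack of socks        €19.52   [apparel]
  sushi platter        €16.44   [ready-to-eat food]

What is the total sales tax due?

Blazer €215.08: apparel, €75.00 or more → 6.75% → €14.5179
Pair of sandals €18.38: apparel, under €75.00 → 3.5% → €0.6433
Travel guide €28.34: books and periodicals → 4.5% → €1.2753
Dining chair €83.85: furniture → 4.75% → €3.982875
Pack of socks €19.52: apparel, under €75.00 → 3.5% → €0.6832
Sushi platter €16.44: ready-to-eat food → 8.5% → €1.3974
Unrounded tax sum = €22.499975 → €22.50

€22.50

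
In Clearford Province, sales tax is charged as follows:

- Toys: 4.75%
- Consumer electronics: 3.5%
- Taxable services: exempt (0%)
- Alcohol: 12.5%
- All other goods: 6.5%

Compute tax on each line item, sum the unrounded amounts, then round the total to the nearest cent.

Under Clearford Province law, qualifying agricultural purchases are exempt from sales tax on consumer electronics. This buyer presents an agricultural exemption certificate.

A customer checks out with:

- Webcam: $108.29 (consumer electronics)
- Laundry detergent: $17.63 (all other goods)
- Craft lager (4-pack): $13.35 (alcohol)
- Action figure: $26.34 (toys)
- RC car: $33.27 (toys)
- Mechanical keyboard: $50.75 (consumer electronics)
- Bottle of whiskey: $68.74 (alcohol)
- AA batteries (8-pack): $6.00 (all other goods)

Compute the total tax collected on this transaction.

Webcam $108.29: consumer electronics, buyer-exempt → 0% → $0.00
Laundry detergent $17.63: all other goods → 6.5% → $1.14595
Craft lager (4-pack) $13.35: alcohol → 12.5% → $1.66875
Action figure $26.34: toys → 4.75% → $1.25115
RC car $33.27: toys → 4.75% → $1.580325
Mechanical keyboard $50.75: consumer electronics, buyer-exempt → 0% → $0.00
Bottle of whiskey $68.74: alcohol → 12.5% → $8.5925
AA batteries (8-pack) $6.00: all other goods → 6.5% → $0.39
Unrounded tax sum = $14.628675 → $14.63

$14.63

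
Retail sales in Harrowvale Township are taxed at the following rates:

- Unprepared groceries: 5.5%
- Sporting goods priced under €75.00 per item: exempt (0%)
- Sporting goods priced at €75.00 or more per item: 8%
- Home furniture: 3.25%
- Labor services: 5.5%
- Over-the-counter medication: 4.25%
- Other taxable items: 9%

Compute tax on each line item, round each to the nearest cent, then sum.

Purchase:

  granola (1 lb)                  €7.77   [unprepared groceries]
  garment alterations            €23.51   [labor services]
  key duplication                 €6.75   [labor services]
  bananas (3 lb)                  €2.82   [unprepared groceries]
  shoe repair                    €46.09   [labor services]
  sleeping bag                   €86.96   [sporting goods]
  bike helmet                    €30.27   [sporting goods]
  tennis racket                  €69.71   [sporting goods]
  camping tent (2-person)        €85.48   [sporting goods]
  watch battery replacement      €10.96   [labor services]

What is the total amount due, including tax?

€389.50

Granola (1 lb) €7.77: unprepared groceries → 5.5% → €0.43
Garment alterations €23.51: labor services → 5.5% → €1.29
Key duplication €6.75: labor services → 5.5% → €0.37
Bananas (3 lb) €2.82: unprepared groceries → 5.5% → €0.16
Shoe repair €46.09: labor services → 5.5% → €2.53
Sleeping bag €86.96: sporting goods, €75.00 or more → 8% → €6.96
Bike helmet €30.27: sporting goods, under €75.00 → 0% → €0.00
Tennis racket €69.71: sporting goods, under €75.00 → 0% → €0.00
Camping tent (2-person) €85.48: sporting goods, €75.00 or more → 8% → €6.84
Watch battery replacement €10.96: labor services → 5.5% → €0.60
Subtotal = €370.32; tax = €19.18; total due = €389.50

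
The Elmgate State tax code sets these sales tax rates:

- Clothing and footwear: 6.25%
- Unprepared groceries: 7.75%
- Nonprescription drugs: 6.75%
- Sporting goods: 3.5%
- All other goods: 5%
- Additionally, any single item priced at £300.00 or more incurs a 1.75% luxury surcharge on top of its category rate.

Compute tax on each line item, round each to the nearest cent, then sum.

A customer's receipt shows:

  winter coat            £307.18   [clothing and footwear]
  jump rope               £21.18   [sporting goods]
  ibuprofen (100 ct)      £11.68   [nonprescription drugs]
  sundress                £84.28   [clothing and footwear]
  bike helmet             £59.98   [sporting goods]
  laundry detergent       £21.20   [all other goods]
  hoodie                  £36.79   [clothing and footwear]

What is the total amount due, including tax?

Winter coat £307.18: clothing and footwear → 6.25% + 1.75% surcharge = 8% → £24.57
Jump rope £21.18: sporting goods → 3.5% → £0.74
Ibuprofen (100 ct) £11.68: nonprescription drugs → 6.75% → £0.79
Sundress £84.28: clothing and footwear → 6.25% → £5.27
Bike helmet £59.98: sporting goods → 3.5% → £2.10
Laundry detergent £21.20: all other goods → 5% → £1.06
Hoodie £36.79: clothing and footwear → 6.25% → £2.30
Subtotal = £542.29; tax = £36.83; total due = £579.12

£579.12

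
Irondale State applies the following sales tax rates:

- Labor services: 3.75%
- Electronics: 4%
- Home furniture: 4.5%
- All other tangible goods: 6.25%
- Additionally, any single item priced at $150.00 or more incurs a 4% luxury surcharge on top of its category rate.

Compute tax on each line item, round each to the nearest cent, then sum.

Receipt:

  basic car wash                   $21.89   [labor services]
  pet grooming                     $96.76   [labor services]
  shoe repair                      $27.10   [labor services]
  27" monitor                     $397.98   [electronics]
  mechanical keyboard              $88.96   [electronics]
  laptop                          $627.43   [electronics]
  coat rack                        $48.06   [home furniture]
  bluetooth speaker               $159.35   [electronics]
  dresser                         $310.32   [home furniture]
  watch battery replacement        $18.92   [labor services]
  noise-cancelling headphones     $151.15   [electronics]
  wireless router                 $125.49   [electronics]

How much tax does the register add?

Basic car wash $21.89: labor services → 3.75% → $0.82
Pet grooming $96.76: labor services → 3.75% → $3.63
Shoe repair $27.10: labor services → 3.75% → $1.02
27" monitor $397.98: electronics → 4% + 4% surcharge = 8% → $31.84
Mechanical keyboard $88.96: electronics → 4% → $3.56
Laptop $627.43: electronics → 4% + 4% surcharge = 8% → $50.19
Coat rack $48.06: home furniture → 4.5% → $2.16
Bluetooth speaker $159.35: electronics → 4% + 4% surcharge = 8% → $12.75
Dresser $310.32: home furniture → 4.5% + 4% surcharge = 8.5% → $26.38
Watch battery replacement $18.92: labor services → 3.75% → $0.71
Noise-cancelling headphones $151.15: electronics → 4% + 4% surcharge = 8% → $12.09
Wireless router $125.49: electronics → 4% → $5.02
Total tax = $0.82 + $3.63 + $1.02 + $31.84 + $3.56 + $50.19 + $2.16 + $12.75 + $26.38 + $0.71 + $12.09 + $5.02 = $150.17

$150.17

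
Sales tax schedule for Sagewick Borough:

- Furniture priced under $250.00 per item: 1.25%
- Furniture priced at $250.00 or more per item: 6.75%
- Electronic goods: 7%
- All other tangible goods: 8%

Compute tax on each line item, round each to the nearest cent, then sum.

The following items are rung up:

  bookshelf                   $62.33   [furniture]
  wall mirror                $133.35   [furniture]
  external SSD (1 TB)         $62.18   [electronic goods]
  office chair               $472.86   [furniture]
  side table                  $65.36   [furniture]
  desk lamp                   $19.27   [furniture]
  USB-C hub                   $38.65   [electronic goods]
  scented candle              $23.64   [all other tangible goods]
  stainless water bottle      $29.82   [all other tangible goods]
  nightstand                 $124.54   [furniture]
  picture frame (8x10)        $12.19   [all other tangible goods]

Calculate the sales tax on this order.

$49.31

Bookshelf $62.33: furniture, under $250.00 → 1.25% → $0.78
Wall mirror $133.35: furniture, under $250.00 → 1.25% → $1.67
External SSD (1 TB) $62.18: electronic goods → 7% → $4.35
Office chair $472.86: furniture, $250.00 or more → 6.75% → $31.92
Side table $65.36: furniture, under $250.00 → 1.25% → $0.82
Desk lamp $19.27: furniture, under $250.00 → 1.25% → $0.24
USB-C hub $38.65: electronic goods → 7% → $2.71
Scented candle $23.64: all other tangible goods → 8% → $1.89
Stainless water bottle $29.82: all other tangible goods → 8% → $2.39
Nightstand $124.54: furniture, under $250.00 → 1.25% → $1.56
Picture frame (8x10) $12.19: all other tangible goods → 8% → $0.98
Total tax = $0.78 + $1.67 + $4.35 + $31.92 + $0.82 + $0.24 + $2.71 + $1.89 + $2.39 + $1.56 + $0.98 = $49.31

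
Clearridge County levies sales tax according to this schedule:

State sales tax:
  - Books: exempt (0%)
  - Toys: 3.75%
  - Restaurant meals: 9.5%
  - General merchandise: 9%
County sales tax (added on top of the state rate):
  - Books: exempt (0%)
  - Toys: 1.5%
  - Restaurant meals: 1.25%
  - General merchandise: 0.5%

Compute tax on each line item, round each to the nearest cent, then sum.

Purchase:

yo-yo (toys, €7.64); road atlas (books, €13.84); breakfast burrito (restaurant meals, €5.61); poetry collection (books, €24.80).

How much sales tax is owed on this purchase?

Yo-yo €7.64: toys → 3.75% + 1.5% county = 5.25% → €0.40
Road atlas €13.84: books → 0% + 0% county = 0% → €0.00
Breakfast burrito €5.61: restaurant meals → 9.5% + 1.25% county = 10.75% → €0.60
Poetry collection €24.80: books → 0% + 0% county = 0% → €0.00
Total tax = €0.40 + €0.60 = €1.00

€1.00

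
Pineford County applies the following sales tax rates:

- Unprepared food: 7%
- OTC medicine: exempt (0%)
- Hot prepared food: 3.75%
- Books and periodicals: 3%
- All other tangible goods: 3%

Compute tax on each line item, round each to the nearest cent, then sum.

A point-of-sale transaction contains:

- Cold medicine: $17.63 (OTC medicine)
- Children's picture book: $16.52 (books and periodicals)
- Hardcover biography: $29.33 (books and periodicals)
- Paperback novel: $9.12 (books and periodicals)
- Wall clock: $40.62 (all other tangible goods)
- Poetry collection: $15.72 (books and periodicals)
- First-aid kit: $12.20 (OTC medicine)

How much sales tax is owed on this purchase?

Cold medicine $17.63: OTC medicine → 0% → $0.00
Children's picture book $16.52: books and periodicals → 3% → $0.50
Hardcover biography $29.33: books and periodicals → 3% → $0.88
Paperback novel $9.12: books and periodicals → 3% → $0.27
Wall clock $40.62: all other tangible goods → 3% → $1.22
Poetry collection $15.72: books and periodicals → 3% → $0.47
First-aid kit $12.20: OTC medicine → 0% → $0.00
Total tax = $0.50 + $0.88 + $0.27 + $1.22 + $0.47 = $3.34

$3.34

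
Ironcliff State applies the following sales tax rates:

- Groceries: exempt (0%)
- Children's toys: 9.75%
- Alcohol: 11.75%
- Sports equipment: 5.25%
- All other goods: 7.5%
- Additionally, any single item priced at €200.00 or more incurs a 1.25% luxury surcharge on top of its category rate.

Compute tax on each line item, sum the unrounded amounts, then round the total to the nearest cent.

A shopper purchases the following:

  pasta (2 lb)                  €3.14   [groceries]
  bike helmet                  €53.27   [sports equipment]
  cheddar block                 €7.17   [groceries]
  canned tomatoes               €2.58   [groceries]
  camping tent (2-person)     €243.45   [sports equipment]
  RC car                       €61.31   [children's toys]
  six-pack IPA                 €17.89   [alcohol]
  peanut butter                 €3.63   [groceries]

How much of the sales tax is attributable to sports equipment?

€18.62

Bike helmet €53.27: sports equipment → 5.25% → €2.796675
Camping tent (2-person) €243.45: sports equipment → 5.25% + 1.25% surcharge = 6.5% → €15.82425
Tax on sports equipment: unrounded sum = €18.620925 → €18.62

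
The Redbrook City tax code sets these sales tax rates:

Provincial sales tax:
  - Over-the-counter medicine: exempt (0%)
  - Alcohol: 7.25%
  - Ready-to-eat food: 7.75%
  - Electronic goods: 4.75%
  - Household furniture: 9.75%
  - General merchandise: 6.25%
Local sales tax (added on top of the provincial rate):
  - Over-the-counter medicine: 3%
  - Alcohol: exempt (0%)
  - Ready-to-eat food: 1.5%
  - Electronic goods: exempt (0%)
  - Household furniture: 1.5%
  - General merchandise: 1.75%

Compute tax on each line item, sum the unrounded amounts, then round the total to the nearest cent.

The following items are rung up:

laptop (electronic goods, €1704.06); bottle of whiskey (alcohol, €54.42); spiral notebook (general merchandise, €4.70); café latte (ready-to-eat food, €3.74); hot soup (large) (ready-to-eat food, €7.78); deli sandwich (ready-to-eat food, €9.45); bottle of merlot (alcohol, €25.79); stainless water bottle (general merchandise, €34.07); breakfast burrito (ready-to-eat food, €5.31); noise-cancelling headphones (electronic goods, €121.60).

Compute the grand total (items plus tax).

€2068.99

Laptop €1704.06: electronic goods → 4.75% + 0% local = 4.75% → €80.94285
Bottle of whiskey €54.42: alcohol → 7.25% + 0% local = 7.25% → €3.94545
Spiral notebook €4.70: general merchandise → 6.25% + 1.75% local = 8% → €0.376
Café latte €3.74: ready-to-eat food → 7.75% + 1.5% local = 9.25% → €0.34595
Hot soup (large) €7.78: ready-to-eat food → 7.75% + 1.5% local = 9.25% → €0.71965
Deli sandwich €9.45: ready-to-eat food → 7.75% + 1.5% local = 9.25% → €0.874125
Bottle of merlot €25.79: alcohol → 7.25% + 0% local = 7.25% → €1.869775
Stainless water bottle €34.07: general merchandise → 6.25% + 1.75% local = 8% → €2.7256
Breakfast burrito €5.31: ready-to-eat food → 7.75% + 1.5% local = 9.25% → €0.491175
Noise-cancelling headphones €121.60: electronic goods → 4.75% + 0% local = 4.75% → €5.776
Subtotal = €1970.92; unrounded tax = €98.066575 → €98.07; total due = €2068.99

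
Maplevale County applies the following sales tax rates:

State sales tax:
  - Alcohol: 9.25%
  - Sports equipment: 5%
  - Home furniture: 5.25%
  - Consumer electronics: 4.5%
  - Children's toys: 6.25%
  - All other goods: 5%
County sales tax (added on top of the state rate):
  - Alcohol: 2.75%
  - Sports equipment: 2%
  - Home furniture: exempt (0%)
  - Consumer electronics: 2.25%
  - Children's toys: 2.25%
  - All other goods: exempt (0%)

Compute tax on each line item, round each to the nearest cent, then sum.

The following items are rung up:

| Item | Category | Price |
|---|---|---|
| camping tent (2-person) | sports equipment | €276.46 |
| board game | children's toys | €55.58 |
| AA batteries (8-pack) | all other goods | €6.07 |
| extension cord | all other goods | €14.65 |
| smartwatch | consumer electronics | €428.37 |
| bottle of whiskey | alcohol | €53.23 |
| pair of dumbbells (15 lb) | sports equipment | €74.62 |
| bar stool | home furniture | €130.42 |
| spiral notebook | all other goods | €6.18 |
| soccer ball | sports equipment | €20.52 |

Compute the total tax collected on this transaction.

Camping tent (2-person) €276.46: sports equipment → 5% + 2% county = 7% → €19.35
Board game €55.58: children's toys → 6.25% + 2.25% county = 8.5% → €4.72
AA batteries (8-pack) €6.07: all other goods → 5% + 0% county = 5% → €0.30
Extension cord €14.65: all other goods → 5% + 0% county = 5% → €0.73
Smartwatch €428.37: consumer electronics → 4.5% + 2.25% county = 6.75% → €28.91
Bottle of whiskey €53.23: alcohol → 9.25% + 2.75% county = 12% → €6.39
Pair of dumbbells (15 lb) €74.62: sports equipment → 5% + 2% county = 7% → €5.22
Bar stool €130.42: home furniture → 5.25% + 0% county = 5.25% → €6.85
Spiral notebook €6.18: all other goods → 5% + 0% county = 5% → €0.31
Soccer ball €20.52: sports equipment → 5% + 2% county = 7% → €1.44
Total tax = €19.35 + €4.72 + €0.30 + €0.73 + €28.91 + €6.39 + €5.22 + €6.85 + €0.31 + €1.44 = €74.22

€74.22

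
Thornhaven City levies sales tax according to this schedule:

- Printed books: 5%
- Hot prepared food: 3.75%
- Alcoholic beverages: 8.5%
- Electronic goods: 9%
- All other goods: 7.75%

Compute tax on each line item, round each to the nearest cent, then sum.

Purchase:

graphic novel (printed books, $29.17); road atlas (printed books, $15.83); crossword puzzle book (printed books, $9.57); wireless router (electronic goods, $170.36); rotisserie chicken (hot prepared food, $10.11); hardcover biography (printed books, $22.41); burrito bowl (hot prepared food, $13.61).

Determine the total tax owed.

Graphic novel $29.17: printed books → 5% → $1.46
Road atlas $15.83: printed books → 5% → $0.79
Crossword puzzle book $9.57: printed books → 5% → $0.48
Wireless router $170.36: electronic goods → 9% → $15.33
Rotisserie chicken $10.11: hot prepared food → 3.75% → $0.38
Hardcover biography $22.41: printed books → 5% → $1.12
Burrito bowl $13.61: hot prepared food → 3.75% → $0.51
Total tax = $1.46 + $0.79 + $0.48 + $15.33 + $0.38 + $1.12 + $0.51 = $20.07

$20.07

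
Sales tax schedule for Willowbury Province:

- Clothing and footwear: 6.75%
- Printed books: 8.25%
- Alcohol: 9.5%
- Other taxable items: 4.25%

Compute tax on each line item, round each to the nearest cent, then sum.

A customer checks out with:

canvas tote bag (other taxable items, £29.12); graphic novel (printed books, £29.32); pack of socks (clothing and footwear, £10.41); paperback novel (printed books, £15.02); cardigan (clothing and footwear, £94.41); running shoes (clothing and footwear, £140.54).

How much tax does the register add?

Canvas tote bag £29.12: other taxable items → 4.25% → £1.24
Graphic novel £29.32: printed books → 8.25% → £2.42
Pack of socks £10.41: clothing and footwear → 6.75% → £0.70
Paperback novel £15.02: printed books → 8.25% → £1.24
Cardigan £94.41: clothing and footwear → 6.75% → £6.37
Running shoes £140.54: clothing and footwear → 6.75% → £9.49
Total tax = £1.24 + £2.42 + £0.70 + £1.24 + £6.37 + £9.49 = £21.46

£21.46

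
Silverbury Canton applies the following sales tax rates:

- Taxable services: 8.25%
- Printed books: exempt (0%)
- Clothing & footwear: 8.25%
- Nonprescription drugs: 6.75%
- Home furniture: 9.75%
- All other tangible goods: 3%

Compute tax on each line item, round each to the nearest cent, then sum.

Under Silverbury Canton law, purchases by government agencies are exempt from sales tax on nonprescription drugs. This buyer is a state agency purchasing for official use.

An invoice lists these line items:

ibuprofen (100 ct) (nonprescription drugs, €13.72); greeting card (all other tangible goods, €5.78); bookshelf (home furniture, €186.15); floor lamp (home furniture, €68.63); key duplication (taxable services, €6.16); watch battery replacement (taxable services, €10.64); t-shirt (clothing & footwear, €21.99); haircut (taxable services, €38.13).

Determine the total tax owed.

€31.36

Ibuprofen (100 ct) €13.72: nonprescription drugs, buyer-exempt → 0% → €0.00
Greeting card €5.78: all other tangible goods → 3% → €0.17
Bookshelf €186.15: home furniture → 9.75% → €18.15
Floor lamp €68.63: home furniture → 9.75% → €6.69
Key duplication €6.16: taxable services → 8.25% → €0.51
Watch battery replacement €10.64: taxable services → 8.25% → €0.88
T-shirt €21.99: clothing & footwear → 8.25% → €1.81
Haircut €38.13: taxable services → 8.25% → €3.15
Total tax = €0.17 + €18.15 + €6.69 + €0.51 + €0.88 + €1.81 + €3.15 = €31.36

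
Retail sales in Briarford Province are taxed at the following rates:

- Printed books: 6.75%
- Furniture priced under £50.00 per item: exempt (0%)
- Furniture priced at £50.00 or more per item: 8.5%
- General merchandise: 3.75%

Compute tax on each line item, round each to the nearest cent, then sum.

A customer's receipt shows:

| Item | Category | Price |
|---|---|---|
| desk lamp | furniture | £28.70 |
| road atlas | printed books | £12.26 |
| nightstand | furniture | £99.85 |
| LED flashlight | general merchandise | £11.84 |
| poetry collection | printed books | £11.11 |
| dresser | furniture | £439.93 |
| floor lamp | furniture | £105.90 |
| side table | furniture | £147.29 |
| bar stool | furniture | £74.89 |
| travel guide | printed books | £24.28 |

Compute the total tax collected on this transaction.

£77.43

Desk lamp £28.70: furniture, under £50.00 → 0% → £0.00
Road atlas £12.26: printed books → 6.75% → £0.83
Nightstand £99.85: furniture, £50.00 or more → 8.5% → £8.49
LED flashlight £11.84: general merchandise → 3.75% → £0.44
Poetry collection £11.11: printed books → 6.75% → £0.75
Dresser £439.93: furniture, £50.00 or more → 8.5% → £37.39
Floor lamp £105.90: furniture, £50.00 or more → 8.5% → £9.00
Side table £147.29: furniture, £50.00 or more → 8.5% → £12.52
Bar stool £74.89: furniture, £50.00 or more → 8.5% → £6.37
Travel guide £24.28: printed books → 6.75% → £1.64
Total tax = £0.83 + £8.49 + £0.44 + £0.75 + £37.39 + £9.00 + £12.52 + £6.37 + £1.64 = £77.43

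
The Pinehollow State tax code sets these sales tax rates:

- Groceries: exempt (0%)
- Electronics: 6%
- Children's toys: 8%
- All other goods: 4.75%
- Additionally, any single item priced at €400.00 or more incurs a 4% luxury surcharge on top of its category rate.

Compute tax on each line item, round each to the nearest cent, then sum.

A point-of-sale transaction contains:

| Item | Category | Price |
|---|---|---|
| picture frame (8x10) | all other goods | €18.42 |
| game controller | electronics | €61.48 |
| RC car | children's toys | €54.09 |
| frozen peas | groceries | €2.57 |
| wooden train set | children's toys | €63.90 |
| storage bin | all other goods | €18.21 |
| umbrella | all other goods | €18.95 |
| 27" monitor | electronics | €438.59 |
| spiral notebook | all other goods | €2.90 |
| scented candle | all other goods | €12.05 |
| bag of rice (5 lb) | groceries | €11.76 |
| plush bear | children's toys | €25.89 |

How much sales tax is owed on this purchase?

Picture frame (8x10) €18.42: all other goods → 4.75% → €0.87
Game controller €61.48: electronics → 6% → €3.69
RC car €54.09: children's toys → 8% → €4.33
Frozen peas €2.57: groceries → 0% → €0.00
Wooden train set €63.90: children's toys → 8% → €5.11
Storage bin €18.21: all other goods → 4.75% → €0.86
Umbrella €18.95: all other goods → 4.75% → €0.90
27" monitor €438.59: electronics → 6% + 4% surcharge = 10% → €43.86
Spiral notebook €2.90: all other goods → 4.75% → €0.14
Scented candle €12.05: all other goods → 4.75% → €0.57
Bag of rice (5 lb) €11.76: groceries → 0% → €0.00
Plush bear €25.89: children's toys → 8% → €2.07
Total tax = €0.87 + €3.69 + €4.33 + €5.11 + €0.86 + €0.90 + €43.86 + €0.14 + €0.57 + €2.07 = €62.40

€62.40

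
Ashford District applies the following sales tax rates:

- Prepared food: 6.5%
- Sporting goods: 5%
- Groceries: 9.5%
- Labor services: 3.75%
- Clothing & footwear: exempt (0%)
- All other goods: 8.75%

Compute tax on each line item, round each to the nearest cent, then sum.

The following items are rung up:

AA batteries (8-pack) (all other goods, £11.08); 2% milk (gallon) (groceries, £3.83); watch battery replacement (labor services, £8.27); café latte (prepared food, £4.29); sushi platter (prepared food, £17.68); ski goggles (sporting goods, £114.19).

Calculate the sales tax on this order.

AA batteries (8-pack) £11.08: all other goods → 8.75% → £0.97
2% milk (gallon) £3.83: groceries → 9.5% → £0.36
Watch battery replacement £8.27: labor services → 3.75% → £0.31
Café latte £4.29: prepared food → 6.5% → £0.28
Sushi platter £17.68: prepared food → 6.5% → £1.15
Ski goggles £114.19: sporting goods → 5% → £5.71
Total tax = £0.97 + £0.36 + £0.31 + £0.28 + £1.15 + £5.71 = £8.78

£8.78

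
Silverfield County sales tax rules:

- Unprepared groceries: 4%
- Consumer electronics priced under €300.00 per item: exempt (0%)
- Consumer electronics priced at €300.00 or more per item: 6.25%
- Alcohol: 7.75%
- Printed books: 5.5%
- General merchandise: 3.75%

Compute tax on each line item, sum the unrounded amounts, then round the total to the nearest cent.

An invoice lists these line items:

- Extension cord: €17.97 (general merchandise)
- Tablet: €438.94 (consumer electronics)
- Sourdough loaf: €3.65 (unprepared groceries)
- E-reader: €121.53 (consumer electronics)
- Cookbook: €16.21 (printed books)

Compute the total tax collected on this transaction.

€29.15

Extension cord €17.97: general merchandise → 3.75% → €0.673875
Tablet €438.94: consumer electronics, €300.00 or more → 6.25% → €27.43375
Sourdough loaf €3.65: unprepared groceries → 4% → €0.146
E-reader €121.53: consumer electronics, under €300.00 → 0% → €0.00
Cookbook €16.21: printed books → 5.5% → €0.89155
Unrounded tax sum = €29.145175 → €29.15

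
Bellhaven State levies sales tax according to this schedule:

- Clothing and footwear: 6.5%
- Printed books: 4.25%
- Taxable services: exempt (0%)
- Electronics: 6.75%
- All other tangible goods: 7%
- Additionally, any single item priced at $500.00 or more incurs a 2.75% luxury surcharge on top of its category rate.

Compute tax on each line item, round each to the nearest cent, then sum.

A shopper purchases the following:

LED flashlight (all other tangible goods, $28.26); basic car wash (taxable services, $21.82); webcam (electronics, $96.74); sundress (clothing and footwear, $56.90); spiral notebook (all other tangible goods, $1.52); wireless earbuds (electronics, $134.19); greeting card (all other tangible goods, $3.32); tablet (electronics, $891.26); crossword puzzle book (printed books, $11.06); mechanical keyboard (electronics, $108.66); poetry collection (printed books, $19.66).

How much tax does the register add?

$114.92

LED flashlight $28.26: all other tangible goods → 7% → $1.98
Basic car wash $21.82: taxable services → 0% → $0.00
Webcam $96.74: electronics → 6.75% → $6.53
Sundress $56.90: clothing and footwear → 6.5% → $3.70
Spiral notebook $1.52: all other tangible goods → 7% → $0.11
Wireless earbuds $134.19: electronics → 6.75% → $9.06
Greeting card $3.32: all other tangible goods → 7% → $0.23
Tablet $891.26: electronics → 6.75% + 2.75% surcharge = 9.5% → $84.67
Crossword puzzle book $11.06: printed books → 4.25% → $0.47
Mechanical keyboard $108.66: electronics → 6.75% → $7.33
Poetry collection $19.66: printed books → 4.25% → $0.84
Total tax = $1.98 + $6.53 + $3.70 + $0.11 + $9.06 + $0.23 + $84.67 + $0.47 + $7.33 + $0.84 = $114.92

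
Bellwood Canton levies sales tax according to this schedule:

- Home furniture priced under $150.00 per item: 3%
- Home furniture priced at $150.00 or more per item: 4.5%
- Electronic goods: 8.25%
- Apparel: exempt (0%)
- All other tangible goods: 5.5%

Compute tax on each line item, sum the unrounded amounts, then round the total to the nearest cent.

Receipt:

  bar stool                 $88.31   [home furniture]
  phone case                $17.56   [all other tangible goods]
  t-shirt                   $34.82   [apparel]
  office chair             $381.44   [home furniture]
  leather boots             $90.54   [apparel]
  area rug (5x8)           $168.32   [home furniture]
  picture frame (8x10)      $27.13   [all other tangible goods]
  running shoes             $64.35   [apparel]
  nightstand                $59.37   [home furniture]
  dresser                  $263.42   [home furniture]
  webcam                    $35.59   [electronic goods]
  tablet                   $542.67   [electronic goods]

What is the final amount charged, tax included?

Bar stool $88.31: home furniture, under $150.00 → 3% → $2.6493
Phone case $17.56: all other tangible goods → 5.5% → $0.9658
T-shirt $34.82: apparel → 0% → $0.00
Office chair $381.44: home furniture, $150.00 or more → 4.5% → $17.1648
Leather boots $90.54: apparel → 0% → $0.00
Area rug (5x8) $168.32: home furniture, $150.00 or more → 4.5% → $7.5744
Picture frame (8x10) $27.13: all other tangible goods → 5.5% → $1.49215
Running shoes $64.35: apparel → 0% → $0.00
Nightstand $59.37: home furniture, under $150.00 → 3% → $1.7811
Dresser $263.42: home furniture, $150.00 or more → 4.5% → $11.8539
Webcam $35.59: electronic goods → 8.25% → $2.936175
Tablet $542.67: electronic goods → 8.25% → $44.770275
Subtotal = $1773.52; unrounded tax = $91.1879 → $91.19; total due = $1864.71

$1864.71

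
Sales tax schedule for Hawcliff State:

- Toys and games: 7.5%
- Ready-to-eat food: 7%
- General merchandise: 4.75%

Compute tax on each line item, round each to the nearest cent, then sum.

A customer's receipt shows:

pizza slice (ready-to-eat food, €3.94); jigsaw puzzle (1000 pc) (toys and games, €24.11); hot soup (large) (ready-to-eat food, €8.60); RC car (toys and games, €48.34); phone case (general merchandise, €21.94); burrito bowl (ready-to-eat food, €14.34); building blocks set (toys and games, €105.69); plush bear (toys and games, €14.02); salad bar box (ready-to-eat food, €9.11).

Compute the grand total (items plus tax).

€268.07

Pizza slice €3.94: ready-to-eat food → 7% → €0.28
Jigsaw puzzle (1000 pc) €24.11: toys and games → 7.5% → €1.81
Hot soup (large) €8.60: ready-to-eat food → 7% → €0.60
RC car €48.34: toys and games → 7.5% → €3.63
Phone case €21.94: general merchandise → 4.75% → €1.04
Burrito bowl €14.34: ready-to-eat food → 7% → €1.00
Building blocks set €105.69: toys and games → 7.5% → €7.93
Plush bear €14.02: toys and games → 7.5% → €1.05
Salad bar box €9.11: ready-to-eat food → 7% → €0.64
Subtotal = €250.09; tax = €17.98; total due = €268.07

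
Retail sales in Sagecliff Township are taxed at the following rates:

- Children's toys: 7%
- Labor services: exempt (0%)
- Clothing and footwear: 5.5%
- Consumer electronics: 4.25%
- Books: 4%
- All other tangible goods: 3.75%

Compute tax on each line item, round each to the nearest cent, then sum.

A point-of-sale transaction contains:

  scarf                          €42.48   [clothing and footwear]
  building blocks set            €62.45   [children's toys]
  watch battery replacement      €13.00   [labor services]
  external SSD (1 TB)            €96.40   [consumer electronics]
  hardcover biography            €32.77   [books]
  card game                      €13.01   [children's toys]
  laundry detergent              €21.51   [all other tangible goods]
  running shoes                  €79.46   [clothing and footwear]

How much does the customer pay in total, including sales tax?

€379.29

Scarf €42.48: clothing and footwear → 5.5% → €2.34
Building blocks set €62.45: children's toys → 7% → €4.37
Watch battery replacement €13.00: labor services → 0% → €0.00
External SSD (1 TB) €96.40: consumer electronics → 4.25% → €4.10
Hardcover biography €32.77: books → 4% → €1.31
Card game €13.01: children's toys → 7% → €0.91
Laundry detergent €21.51: all other tangible goods → 3.75% → €0.81
Running shoes €79.46: clothing and footwear → 5.5% → €4.37
Subtotal = €361.08; tax = €18.21; total due = €379.29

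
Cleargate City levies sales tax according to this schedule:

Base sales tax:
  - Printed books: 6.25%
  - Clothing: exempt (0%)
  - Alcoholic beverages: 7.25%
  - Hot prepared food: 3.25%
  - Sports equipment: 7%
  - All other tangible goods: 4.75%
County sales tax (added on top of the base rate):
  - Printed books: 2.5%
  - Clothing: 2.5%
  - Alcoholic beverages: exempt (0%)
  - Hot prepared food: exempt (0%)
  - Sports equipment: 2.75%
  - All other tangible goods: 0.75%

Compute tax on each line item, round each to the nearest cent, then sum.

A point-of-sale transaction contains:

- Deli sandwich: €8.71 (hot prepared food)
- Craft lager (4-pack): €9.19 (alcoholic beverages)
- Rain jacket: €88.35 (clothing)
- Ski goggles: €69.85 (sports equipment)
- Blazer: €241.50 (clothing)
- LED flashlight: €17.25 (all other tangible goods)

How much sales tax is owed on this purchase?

€16.96

Deli sandwich €8.71: hot prepared food → 3.25% + 0% county = 3.25% → €0.28
Craft lager (4-pack) €9.19: alcoholic beverages → 7.25% + 0% county = 7.25% → €0.67
Rain jacket €88.35: clothing → 0% + 2.5% county = 2.5% → €2.21
Ski goggles €69.85: sports equipment → 7% + 2.75% county = 9.75% → €6.81
Blazer €241.50: clothing → 0% + 2.5% county = 2.5% → €6.04
LED flashlight €17.25: all other tangible goods → 4.75% + 0.75% county = 5.5% → €0.95
Total tax = €0.28 + €0.67 + €2.21 + €6.81 + €6.04 + €0.95 = €16.96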